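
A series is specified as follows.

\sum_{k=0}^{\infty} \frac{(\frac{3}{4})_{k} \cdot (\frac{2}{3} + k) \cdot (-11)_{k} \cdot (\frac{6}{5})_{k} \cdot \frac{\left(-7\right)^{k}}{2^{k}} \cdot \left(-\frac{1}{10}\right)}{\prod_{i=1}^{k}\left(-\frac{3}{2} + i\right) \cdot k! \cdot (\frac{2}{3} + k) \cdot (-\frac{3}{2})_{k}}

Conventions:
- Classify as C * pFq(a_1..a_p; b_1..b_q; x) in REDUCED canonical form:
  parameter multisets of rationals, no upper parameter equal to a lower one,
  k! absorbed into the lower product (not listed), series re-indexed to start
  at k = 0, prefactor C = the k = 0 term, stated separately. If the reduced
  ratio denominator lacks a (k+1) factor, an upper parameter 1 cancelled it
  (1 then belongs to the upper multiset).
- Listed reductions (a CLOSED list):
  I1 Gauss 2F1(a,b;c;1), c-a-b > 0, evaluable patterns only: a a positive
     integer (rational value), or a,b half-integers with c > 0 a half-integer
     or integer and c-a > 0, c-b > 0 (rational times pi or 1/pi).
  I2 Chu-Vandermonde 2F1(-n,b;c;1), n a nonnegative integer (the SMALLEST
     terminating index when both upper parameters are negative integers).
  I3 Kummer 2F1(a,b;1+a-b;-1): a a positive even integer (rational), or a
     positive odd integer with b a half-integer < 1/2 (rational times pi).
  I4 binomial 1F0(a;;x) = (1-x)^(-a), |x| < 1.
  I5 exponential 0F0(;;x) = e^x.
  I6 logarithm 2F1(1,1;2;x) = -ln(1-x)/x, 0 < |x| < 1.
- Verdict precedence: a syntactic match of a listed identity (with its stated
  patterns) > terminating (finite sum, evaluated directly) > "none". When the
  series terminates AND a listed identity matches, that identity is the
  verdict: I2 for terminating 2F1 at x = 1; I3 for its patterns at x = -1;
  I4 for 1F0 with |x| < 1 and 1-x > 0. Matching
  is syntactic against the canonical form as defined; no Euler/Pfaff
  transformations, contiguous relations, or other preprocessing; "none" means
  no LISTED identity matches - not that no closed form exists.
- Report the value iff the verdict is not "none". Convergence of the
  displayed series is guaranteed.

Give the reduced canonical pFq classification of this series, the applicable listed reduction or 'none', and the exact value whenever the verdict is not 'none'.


Classification (C = -\frac{1}{10}): 3F2 with upper {-11, \frac{3}{4}, \frac{6}{5}}, lower {-\frac{3}{2}, -\frac{1}{2}}, argument x = -\frac{7}{2}. Verdict: terminating - no listed pattern fits, but -11 in the upper list cuts the series at k = 11; direct evaluation. Exact value: \frac{65396389948812465149058}{1348876953125}.

Structural cue: with t_0 = -\frac{1}{10}, the lower running product (prefactor -1/10) is a rising factorial.
Consecutive-term ratio: r(k) = -\frac{7}{2} * (k-11) (k+\frac{3}{4}) (k+\frac{6}{5}) / [(k-\frac{3}{2}) (k-\frac{1}{2}) (k+1)] - rational; roots negated = parameters, x = -\frac{7}{2}, C = -\frac{1}{10}.


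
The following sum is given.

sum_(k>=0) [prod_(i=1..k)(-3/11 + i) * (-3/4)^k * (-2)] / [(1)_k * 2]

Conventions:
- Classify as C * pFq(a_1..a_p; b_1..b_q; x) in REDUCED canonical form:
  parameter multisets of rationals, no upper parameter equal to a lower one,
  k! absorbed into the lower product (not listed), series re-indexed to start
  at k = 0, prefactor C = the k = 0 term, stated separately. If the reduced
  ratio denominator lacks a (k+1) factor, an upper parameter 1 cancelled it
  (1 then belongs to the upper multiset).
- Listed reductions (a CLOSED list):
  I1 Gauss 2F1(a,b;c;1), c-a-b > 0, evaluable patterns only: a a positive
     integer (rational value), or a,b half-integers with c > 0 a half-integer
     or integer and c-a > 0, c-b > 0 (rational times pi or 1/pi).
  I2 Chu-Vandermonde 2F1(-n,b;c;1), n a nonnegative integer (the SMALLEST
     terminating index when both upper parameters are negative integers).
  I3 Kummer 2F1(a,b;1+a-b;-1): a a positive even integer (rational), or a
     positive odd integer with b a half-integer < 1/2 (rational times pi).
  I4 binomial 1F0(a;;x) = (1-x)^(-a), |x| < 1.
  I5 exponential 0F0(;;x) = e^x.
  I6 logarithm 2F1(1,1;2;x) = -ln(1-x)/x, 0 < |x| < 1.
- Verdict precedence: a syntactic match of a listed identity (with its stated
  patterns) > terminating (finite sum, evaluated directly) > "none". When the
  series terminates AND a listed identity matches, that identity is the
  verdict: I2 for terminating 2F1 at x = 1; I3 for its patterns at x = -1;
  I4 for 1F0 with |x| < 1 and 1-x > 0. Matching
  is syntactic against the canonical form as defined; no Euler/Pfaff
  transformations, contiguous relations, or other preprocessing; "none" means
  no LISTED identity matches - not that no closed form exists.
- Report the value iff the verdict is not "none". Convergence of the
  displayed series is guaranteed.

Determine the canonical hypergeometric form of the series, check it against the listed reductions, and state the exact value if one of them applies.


First insight: t_0 being -1, the constant factors (C = -1, x = -3/4) combine into one prefactor.
Consecutive-term ratio: r(k) = (-3/4) * (k+8/11) / [(k+1)] - rational; roots negated = parameters, x = (-3/4), C = -1.

This is -1 * 1F0(8/11; -; -3/4) in reduced canonical form. Verdict: binomial (I4) applies (the 1F0 binomial series: exponent -8/11, x = -3/4). Exact value: (-1) * (7/4)^(-8/11).


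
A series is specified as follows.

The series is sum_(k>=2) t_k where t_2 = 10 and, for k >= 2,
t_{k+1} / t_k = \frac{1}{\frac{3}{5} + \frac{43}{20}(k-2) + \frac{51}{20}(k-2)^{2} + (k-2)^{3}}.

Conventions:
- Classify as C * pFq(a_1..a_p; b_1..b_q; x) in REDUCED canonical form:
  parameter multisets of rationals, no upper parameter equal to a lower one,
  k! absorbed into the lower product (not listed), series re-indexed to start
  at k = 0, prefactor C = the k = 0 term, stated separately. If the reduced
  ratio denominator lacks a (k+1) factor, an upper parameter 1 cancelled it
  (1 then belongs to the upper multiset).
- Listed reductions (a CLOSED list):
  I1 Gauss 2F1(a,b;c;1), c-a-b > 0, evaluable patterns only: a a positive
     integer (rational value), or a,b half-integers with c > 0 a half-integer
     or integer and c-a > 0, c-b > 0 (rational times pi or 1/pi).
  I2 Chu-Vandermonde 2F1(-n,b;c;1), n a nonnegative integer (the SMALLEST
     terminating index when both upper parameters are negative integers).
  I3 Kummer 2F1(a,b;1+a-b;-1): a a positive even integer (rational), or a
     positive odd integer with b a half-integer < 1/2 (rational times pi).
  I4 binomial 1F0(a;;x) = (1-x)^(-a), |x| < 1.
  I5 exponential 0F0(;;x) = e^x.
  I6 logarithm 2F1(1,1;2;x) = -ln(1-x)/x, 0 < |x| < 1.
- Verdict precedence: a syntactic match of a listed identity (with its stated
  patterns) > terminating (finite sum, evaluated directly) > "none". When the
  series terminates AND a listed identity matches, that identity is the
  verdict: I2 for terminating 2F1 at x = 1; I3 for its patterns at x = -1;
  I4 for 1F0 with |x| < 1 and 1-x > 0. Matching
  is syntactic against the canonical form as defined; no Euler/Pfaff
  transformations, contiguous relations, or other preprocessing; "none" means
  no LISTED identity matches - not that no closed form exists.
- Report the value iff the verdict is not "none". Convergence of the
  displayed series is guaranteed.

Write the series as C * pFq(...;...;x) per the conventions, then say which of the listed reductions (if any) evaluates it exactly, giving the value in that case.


With C = 10: the canonical form is 0F2(-; \frac{3}{4}, \frac{4}{5}; 1). Verdict: none. A 0F2 with upper {-} fits none of I1-I6 at x = 1; the sum runs forever.

The tell: x = 1 and the expanded ratio factors over Q; prefactor 10, roots give parameters.
Term ratio: r(k) = 1 * 1 / [(k+\frac{3}{4}) (k+\frac{4}{5}) (k+1)] - rational; roots negated = parameters, x = 1, C = 10.


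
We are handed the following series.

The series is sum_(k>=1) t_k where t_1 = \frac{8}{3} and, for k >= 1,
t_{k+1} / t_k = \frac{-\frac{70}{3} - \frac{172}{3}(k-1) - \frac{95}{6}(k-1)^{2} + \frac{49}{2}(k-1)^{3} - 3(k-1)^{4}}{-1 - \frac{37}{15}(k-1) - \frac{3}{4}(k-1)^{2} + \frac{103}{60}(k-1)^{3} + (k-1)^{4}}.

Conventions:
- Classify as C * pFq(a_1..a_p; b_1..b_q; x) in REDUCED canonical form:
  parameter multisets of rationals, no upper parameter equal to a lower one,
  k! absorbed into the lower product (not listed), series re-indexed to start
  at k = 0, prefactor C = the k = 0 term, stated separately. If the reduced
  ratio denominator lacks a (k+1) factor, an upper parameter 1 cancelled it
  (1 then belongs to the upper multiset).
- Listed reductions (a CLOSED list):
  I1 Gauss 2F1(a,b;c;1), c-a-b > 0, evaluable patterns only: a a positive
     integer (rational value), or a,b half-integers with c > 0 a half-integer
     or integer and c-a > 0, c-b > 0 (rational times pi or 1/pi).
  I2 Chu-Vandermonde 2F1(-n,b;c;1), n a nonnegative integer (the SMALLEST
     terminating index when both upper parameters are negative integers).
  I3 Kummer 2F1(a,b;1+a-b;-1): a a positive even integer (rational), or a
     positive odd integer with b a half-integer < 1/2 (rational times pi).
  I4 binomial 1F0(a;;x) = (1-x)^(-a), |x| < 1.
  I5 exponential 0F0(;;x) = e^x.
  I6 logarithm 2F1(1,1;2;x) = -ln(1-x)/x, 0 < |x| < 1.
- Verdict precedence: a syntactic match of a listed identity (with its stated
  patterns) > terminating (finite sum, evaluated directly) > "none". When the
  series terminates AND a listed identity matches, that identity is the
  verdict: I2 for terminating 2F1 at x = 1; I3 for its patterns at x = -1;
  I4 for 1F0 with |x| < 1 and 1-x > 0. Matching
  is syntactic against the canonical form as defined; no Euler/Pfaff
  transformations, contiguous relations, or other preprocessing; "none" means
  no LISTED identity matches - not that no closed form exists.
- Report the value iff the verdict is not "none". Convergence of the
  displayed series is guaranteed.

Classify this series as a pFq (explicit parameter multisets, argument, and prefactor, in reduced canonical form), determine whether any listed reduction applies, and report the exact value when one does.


Canonical form: C = \frac{8}{3} times 3F2 with upper {-7, -\frac{5}{2}, \frac{2}{3}}, lower {-\frac{6}{5}, \frac{5}{4}}, x = -3. Verdict: terminating (-7 upstairs). 8 nonzero terms in all; added directly. Sum: -\frac{1706828316616}{88771059}.

Structural cue: t_0 = \frac{8}{3} here, and cancel k + 2/3 from the displayed ratio first; then C = 8/3.
Step ratio: r(k) = -3 * (k-7) (k-\frac{5}{2}) (k+\frac{2}{3}) / [(k-\frac{6}{5}) (k+\frac{5}{4}) (k+1)] - rational in k, leading ratio -3; with t_0 = \frac{8}{3}, classification follows.


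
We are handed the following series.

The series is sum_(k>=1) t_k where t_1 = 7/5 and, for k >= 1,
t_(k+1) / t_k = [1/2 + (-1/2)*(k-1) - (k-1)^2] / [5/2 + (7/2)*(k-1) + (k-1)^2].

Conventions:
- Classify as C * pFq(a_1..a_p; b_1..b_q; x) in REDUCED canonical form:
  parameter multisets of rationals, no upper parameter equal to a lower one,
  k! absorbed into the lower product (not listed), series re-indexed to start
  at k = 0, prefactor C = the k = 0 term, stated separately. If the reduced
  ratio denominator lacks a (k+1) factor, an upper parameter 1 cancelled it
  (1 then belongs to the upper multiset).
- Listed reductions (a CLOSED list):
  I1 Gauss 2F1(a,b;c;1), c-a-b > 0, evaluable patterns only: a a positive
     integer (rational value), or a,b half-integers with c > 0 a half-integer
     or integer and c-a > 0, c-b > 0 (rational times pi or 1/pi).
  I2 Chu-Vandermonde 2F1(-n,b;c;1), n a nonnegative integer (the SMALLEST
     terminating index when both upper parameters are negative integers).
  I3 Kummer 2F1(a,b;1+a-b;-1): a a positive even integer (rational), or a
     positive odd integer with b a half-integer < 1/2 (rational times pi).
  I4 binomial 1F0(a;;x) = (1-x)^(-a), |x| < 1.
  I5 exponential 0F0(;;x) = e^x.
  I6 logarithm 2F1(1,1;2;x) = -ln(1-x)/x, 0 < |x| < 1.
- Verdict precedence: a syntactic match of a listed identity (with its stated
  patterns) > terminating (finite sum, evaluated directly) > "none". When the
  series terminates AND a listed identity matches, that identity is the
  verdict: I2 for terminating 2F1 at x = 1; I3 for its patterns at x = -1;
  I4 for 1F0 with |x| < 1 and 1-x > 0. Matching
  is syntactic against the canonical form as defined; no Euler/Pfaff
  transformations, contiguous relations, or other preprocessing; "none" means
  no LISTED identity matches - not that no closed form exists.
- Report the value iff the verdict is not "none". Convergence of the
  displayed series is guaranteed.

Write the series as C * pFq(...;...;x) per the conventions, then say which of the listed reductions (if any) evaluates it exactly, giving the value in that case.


Reduced: x = -1, 2F1, upper = {-1/2, 1}, lower = {5/2}, C = 7/5. Verdict: Kummer's theorem (I3) fires (x = -1; c = 5/2 equals 1+a-b for upper {-1/2, 1}: listed pattern). Hence: (21/40) * pi.

The tell: t_0 = 7/5 here, and roots of the ratio polynomials (prefactor 7/5) are the negated parameters.
Adjacent-term ratio: r(k) = (-1) * (k-1/2) (k+1) / [(k+5/2) (k+1)] ; factor over Q: parameters, x = (-1), and C = 7/5.


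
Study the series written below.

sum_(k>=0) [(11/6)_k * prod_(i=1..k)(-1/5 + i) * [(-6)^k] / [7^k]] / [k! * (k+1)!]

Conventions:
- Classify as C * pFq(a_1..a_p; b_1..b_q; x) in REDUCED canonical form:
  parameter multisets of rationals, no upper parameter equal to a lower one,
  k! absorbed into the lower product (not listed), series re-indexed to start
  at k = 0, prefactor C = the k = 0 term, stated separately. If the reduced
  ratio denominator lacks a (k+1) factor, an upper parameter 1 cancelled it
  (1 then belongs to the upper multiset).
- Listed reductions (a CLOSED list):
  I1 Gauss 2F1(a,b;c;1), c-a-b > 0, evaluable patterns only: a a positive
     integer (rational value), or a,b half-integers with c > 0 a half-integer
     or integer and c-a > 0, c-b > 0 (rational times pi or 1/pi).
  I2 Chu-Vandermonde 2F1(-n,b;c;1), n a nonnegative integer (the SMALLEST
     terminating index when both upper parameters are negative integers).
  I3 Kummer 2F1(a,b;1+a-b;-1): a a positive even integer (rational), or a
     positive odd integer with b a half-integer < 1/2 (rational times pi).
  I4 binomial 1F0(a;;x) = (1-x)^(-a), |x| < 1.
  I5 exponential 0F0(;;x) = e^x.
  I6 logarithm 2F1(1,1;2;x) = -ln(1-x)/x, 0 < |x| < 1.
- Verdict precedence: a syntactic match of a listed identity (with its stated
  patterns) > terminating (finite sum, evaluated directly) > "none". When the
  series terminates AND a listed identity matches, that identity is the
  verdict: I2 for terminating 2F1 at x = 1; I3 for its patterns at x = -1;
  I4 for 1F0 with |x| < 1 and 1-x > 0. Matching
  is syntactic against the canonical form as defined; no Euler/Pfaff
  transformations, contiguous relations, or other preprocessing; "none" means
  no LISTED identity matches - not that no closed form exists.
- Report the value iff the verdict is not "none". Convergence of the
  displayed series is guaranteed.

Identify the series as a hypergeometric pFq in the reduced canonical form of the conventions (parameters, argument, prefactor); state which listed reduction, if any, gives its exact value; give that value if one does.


The series (x = -6/7) is 2F1: upper {4/5, 11/6}, lower {2}, prefactor 1. Verdict: none - this 2F1 at x = -6/7 matches no listed pattern, and upper {4/5, 11/6} holds no stopper.

First insight: with t_0 = 1, the denominator's factorial ratio (prefactor 1) is a lower Pochhammer.
Ratio: r(k) = (-6/7) * (k+4/5) (k+11/6) / [(k+2) (k+1)] - rational in k, leading ratio (-6/7); with t_0 = 1, classification follows.


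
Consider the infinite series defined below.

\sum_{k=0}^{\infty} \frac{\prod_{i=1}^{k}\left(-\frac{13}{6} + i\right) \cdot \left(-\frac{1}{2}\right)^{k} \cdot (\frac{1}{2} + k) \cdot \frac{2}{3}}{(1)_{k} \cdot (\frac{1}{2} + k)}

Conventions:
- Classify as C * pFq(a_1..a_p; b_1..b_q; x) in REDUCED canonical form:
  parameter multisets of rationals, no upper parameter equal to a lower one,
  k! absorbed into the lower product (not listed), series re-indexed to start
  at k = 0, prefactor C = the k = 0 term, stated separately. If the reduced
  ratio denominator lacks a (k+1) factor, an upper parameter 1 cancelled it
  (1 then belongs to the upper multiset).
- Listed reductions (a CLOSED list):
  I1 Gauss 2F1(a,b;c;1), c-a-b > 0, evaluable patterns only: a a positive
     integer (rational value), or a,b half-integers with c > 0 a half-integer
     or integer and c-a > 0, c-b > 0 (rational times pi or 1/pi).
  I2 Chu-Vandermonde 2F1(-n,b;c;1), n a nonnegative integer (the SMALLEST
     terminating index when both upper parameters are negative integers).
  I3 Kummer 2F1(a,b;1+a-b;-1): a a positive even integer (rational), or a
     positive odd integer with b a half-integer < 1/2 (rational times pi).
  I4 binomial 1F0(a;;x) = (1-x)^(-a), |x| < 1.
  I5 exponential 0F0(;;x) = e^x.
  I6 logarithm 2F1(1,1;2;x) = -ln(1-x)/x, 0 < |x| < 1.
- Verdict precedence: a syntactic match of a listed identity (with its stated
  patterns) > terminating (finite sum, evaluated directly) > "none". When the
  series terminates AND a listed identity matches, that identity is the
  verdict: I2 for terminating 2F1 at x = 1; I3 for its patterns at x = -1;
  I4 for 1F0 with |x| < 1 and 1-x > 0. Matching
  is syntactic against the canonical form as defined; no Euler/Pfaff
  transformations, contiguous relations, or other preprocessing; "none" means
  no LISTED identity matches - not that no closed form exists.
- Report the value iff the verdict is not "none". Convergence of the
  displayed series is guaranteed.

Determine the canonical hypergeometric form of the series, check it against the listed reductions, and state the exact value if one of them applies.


With C = \frac{2}{3}: the canonical form is 1F0(-\frac{7}{6}; -; -\frac{1}{2}). Verdict at x = -\frac{1}{2}: the I4 binomial reduction matches (the 1F0 binomial series: exponent 7/6, x = -\frac{1}{2}). Value: \frac{2}{3} \cdot \left(\frac{3}{2}\right)^{\frac{7}{6}}.

First insight: t_0 = \frac{2}{3} here, and striking the common factor k + 1/2 reduces the term (prefactor 2/3).
Adjacent-term ratio: r(k) = -\frac{1}{2} * (k-\frac{7}{6}) / [(k+1)] ; factor over Q: parameters, x = -\frac{1}{2}, and C = \frac{2}{3}.


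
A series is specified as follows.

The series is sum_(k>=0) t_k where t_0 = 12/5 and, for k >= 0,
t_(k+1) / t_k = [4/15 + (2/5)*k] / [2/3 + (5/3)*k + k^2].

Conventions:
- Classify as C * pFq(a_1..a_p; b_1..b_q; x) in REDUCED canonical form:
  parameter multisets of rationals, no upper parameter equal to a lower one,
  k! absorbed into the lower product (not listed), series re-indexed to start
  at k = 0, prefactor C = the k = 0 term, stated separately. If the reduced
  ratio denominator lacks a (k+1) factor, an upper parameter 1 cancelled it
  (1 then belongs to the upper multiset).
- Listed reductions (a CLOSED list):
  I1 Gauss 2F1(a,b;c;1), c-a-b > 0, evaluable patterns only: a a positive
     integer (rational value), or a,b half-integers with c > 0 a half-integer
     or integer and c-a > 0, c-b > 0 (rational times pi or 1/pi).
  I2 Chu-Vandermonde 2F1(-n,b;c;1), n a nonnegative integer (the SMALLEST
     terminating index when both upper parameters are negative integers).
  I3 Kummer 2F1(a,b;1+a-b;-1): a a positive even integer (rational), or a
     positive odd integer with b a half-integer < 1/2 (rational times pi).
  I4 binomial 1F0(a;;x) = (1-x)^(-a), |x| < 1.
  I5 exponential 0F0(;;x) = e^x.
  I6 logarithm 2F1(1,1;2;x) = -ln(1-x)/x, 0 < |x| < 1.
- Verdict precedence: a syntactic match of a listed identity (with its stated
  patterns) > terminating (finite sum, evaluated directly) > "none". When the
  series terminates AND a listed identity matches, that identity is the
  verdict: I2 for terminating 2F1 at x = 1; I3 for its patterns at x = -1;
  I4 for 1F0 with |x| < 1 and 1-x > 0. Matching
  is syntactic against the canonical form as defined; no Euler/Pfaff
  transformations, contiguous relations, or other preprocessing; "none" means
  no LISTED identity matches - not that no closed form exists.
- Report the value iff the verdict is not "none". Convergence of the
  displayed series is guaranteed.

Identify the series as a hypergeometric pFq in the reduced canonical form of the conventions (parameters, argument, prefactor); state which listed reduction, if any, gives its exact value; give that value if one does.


The series (x = 2/5) is 0F0: upper {-}, lower {-}, prefactor 12/5. Verdict (x = 2/5): exponential (I5) applies (the 0F0 exponential series at x = 2/5). Hence: (12/5) * e^(2/5).

The tell: t_0 = 12/5 here, and roots of the ratio polynomials (C = 12/5, x = 2/5) are the negated parameters.
Adjacent-term ratio: r(k) = (2/5) * 1 / [(k+1)] - rational in k, leading ratio (2/5); with t_0 = 12/5, classification follows.


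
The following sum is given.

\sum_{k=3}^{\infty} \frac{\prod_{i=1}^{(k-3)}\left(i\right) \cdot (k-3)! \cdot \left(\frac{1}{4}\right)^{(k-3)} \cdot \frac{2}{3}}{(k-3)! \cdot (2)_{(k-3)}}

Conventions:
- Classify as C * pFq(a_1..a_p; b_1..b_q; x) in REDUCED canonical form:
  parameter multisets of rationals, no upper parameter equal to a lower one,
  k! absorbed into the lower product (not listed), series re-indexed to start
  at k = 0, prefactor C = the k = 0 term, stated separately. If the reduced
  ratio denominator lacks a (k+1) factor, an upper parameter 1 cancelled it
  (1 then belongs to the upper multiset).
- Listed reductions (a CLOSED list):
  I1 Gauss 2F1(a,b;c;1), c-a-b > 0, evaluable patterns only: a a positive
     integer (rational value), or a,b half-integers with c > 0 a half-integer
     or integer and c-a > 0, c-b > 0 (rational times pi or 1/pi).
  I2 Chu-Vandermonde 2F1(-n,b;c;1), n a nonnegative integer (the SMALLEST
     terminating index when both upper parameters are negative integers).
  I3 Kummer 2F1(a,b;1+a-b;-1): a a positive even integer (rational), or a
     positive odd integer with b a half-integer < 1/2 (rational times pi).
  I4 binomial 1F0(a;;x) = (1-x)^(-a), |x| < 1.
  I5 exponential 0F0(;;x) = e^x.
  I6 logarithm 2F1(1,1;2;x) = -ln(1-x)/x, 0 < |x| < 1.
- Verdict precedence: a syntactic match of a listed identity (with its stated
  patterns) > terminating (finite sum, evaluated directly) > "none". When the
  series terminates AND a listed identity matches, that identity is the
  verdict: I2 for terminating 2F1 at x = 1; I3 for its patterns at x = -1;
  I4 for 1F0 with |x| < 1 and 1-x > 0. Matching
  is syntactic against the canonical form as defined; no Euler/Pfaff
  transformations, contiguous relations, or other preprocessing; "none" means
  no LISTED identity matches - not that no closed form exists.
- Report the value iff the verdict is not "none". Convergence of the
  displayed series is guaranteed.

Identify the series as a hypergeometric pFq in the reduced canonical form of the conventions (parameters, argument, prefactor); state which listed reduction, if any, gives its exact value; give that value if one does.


x = \frac{1}{4} here; the reduced form reads 2F1, upper {1, 1}, lower {2}, C = \frac{2}{3}. Verdict at x = \frac{1}{4}: the I6 logarithm reduction matches (the logarithm: parameters (1,1;2), x = \frac{1}{4}). Its exact value is \left(-\frac{8}{3}\right) \cdot \ln\left(\frac{3}{4}\right).

First insight: with t_0 = \frac{2}{3}, the factorial ratio (C = 2/3, x = 1/4) (k+a-1)!/(a-1)! is a rising factorial (a)_k.
Step ratio: r(k) = \frac{1}{4} * (k+1) (k+1) / [(k+2) (k+1)] ; factor over Q: parameters, x = \frac{1}{4}, and C = \frac{2}{3}.


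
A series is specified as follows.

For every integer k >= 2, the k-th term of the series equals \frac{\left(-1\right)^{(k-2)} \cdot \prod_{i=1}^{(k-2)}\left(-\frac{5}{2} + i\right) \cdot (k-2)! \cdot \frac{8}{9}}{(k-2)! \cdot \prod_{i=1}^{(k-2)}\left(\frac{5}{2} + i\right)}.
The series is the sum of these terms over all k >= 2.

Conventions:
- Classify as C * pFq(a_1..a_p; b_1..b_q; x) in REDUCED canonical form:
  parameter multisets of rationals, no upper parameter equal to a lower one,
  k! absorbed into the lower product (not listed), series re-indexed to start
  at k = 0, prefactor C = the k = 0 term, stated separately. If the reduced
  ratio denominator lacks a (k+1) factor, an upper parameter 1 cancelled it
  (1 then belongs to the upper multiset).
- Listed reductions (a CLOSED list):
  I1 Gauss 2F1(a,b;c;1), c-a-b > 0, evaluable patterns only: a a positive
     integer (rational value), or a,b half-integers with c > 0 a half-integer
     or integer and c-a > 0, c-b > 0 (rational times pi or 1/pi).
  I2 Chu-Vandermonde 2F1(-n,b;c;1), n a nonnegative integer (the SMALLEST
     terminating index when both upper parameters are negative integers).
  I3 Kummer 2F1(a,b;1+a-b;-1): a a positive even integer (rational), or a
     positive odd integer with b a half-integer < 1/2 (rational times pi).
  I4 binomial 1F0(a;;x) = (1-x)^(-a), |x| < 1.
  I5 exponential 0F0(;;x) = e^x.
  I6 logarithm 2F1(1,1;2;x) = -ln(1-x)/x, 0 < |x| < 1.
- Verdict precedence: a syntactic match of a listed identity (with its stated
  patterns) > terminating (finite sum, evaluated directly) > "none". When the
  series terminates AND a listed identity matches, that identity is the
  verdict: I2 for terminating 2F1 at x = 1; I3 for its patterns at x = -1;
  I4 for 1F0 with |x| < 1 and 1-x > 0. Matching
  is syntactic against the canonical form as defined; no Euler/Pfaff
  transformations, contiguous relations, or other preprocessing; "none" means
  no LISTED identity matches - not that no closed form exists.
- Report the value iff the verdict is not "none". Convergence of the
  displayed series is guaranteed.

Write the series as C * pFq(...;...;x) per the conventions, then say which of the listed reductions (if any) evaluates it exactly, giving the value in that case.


x = -1 here; the reduced form reads 2F1, upper {-\frac{3}{2}, 1}, lower {\frac{7}{2}}, C = \frac{8}{9}. Verdict: Kummer's theorem (I3) matches (x = -1; c = \frac{7}{2} equals 1+a-b for upper {-\frac{3}{2}, 1}: listed pattern). Value: \frac{5}{12} \cdot \pi.

The tell: from the first term \frac{8}{9}: the factorial ratio (prefactor 8/9) (k+a-1)!/(a-1)! is a rising factorial (a)_k.
Step ratio: r(k) = -1 * (k-\frac{3}{2}) (k+1) / [(k+\frac{7}{2}) (k+1)] - rational; roots negated = parameters, x = -1, C = \frac{8}{9}.


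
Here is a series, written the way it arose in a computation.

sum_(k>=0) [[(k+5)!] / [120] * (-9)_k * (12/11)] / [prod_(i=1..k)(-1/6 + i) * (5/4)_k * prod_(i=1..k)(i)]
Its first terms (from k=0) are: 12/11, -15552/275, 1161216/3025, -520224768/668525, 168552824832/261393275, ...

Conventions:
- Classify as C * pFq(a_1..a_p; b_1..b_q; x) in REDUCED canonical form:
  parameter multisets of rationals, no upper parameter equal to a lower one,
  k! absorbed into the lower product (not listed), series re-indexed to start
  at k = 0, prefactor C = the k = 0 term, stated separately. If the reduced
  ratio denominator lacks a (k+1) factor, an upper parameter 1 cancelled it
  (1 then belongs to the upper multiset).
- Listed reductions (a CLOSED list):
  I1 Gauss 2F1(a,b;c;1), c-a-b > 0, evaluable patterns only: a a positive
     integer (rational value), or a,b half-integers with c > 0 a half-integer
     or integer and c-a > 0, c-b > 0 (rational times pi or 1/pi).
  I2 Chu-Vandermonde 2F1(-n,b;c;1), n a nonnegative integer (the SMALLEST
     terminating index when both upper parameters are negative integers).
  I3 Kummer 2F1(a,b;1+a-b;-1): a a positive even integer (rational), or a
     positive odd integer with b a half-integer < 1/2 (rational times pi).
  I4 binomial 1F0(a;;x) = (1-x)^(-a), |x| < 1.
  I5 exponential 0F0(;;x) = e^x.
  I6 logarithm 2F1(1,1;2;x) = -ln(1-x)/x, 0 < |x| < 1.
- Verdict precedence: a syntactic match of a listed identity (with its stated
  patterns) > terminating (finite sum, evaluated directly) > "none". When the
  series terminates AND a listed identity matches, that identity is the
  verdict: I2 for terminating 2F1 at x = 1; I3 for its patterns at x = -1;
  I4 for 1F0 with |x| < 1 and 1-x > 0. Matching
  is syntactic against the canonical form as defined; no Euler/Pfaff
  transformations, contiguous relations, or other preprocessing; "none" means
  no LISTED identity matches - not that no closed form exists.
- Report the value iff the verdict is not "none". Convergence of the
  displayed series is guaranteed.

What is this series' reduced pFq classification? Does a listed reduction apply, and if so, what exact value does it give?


With C = 12/11: the canonical form is 2F2(-9, 6; 5/6, 5/4; 1). Verdict: terminating (-9 upstairs). 10 nonzero terms in all; added directly. Hence: -1887030866244287616852/145374342287711411875.

Structural cue: t_0 = 12/11 here, and the factorial ratio (C = 12/11) (k+a-1)!/(a-1)! is a rising factorial (a)_k.
Term ratio: r(k) = 1 * (k-9) (k+6) / [(k+5/6) (k+5/4) (k+1)] - rational in k. x = 1; t_0 = 12/11; negate the roots.


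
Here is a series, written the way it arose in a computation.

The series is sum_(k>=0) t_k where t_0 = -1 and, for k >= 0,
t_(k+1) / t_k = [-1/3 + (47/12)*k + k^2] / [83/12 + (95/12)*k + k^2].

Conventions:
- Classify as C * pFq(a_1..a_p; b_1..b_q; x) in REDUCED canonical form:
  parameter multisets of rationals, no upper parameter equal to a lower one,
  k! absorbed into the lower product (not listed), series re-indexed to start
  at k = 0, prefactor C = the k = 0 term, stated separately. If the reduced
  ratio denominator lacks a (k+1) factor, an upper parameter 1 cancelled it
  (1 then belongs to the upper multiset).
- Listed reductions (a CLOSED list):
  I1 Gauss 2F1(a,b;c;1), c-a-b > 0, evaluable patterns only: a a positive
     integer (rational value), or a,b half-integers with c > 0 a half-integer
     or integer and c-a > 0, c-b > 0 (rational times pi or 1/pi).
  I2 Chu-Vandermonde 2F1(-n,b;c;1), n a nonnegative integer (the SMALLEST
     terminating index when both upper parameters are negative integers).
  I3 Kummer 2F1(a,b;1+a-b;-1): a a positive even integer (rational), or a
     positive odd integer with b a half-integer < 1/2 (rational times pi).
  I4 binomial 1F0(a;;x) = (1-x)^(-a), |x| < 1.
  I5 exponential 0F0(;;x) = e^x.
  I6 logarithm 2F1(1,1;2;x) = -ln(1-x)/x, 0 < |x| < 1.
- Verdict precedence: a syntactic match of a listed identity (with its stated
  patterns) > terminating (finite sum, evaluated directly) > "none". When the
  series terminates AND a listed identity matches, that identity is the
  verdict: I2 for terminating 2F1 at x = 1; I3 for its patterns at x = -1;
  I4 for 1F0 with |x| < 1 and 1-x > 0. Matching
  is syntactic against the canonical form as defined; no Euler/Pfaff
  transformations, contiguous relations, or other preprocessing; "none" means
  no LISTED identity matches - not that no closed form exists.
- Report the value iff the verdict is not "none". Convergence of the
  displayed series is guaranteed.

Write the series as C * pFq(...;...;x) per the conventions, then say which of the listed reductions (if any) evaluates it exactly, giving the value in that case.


This is -1 * 2F1(-1/12, 4; 83/12; 1) in reduced canonical form. Verdict: Gauss (I1, integer-parameter pattern) matches (x = 1: the Gamma ratio telescopes since c-a-b = 3 > 0 and a = 4 in Z>0). Its exact value is -1378181/1492992.

Structural cue: x = 1 and roots of the ratio polynomials (prefactor -1) are the negated parameters.
Ratio: r(k) = 1 * (k-1/12) (k+4) / [(k+83/12) (k+1)] - poly over poly, x = 1 from leading terms; C = -1 at k = 0.


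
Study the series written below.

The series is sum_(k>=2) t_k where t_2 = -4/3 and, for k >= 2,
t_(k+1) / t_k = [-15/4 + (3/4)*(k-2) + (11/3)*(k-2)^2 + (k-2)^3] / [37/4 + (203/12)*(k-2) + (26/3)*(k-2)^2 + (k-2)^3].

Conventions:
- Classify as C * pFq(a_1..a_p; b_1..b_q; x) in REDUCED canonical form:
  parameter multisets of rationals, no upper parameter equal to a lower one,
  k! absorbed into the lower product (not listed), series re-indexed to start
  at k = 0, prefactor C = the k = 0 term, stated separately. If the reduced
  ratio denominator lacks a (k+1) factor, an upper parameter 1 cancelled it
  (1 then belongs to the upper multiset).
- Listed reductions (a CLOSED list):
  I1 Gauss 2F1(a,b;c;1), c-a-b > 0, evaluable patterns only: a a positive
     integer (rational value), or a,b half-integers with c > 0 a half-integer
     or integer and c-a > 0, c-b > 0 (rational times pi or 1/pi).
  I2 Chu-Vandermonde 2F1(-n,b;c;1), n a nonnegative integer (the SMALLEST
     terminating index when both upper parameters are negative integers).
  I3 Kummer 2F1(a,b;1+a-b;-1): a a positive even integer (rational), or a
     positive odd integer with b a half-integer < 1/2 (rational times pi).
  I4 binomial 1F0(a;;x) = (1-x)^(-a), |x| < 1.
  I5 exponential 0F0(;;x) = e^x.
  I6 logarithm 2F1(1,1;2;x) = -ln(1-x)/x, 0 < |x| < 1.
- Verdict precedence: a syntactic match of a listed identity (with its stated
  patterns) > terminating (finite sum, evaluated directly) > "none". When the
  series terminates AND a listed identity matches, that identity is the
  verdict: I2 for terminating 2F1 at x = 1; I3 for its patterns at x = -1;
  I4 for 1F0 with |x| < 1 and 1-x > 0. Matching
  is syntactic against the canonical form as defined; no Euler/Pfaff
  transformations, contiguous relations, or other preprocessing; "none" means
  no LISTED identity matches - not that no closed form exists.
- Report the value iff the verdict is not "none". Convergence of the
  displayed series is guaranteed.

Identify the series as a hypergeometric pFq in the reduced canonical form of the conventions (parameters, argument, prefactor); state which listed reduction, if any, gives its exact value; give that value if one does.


This is -4/3 * 2F1(-5/6, 3; 37/6; 1) in reduced canonical form. Verdict: this is the Gauss summation I1 (x = 1: the Gamma ratio telescopes since c-a-b = 4 > 0 and a = 3 in Z>0). Value: -2945/3888.

Key observation: t_0 = -4/3 here, and roots of the ratio polynomials (prefactor -4/3) are the negated parameters.
Adjacent-term ratio: r(k) = 1 * (k-5/6) (k+3) / [(k+37/6) (k+1)] - rational; roots negated = parameters, x = 1, C = -4/3.


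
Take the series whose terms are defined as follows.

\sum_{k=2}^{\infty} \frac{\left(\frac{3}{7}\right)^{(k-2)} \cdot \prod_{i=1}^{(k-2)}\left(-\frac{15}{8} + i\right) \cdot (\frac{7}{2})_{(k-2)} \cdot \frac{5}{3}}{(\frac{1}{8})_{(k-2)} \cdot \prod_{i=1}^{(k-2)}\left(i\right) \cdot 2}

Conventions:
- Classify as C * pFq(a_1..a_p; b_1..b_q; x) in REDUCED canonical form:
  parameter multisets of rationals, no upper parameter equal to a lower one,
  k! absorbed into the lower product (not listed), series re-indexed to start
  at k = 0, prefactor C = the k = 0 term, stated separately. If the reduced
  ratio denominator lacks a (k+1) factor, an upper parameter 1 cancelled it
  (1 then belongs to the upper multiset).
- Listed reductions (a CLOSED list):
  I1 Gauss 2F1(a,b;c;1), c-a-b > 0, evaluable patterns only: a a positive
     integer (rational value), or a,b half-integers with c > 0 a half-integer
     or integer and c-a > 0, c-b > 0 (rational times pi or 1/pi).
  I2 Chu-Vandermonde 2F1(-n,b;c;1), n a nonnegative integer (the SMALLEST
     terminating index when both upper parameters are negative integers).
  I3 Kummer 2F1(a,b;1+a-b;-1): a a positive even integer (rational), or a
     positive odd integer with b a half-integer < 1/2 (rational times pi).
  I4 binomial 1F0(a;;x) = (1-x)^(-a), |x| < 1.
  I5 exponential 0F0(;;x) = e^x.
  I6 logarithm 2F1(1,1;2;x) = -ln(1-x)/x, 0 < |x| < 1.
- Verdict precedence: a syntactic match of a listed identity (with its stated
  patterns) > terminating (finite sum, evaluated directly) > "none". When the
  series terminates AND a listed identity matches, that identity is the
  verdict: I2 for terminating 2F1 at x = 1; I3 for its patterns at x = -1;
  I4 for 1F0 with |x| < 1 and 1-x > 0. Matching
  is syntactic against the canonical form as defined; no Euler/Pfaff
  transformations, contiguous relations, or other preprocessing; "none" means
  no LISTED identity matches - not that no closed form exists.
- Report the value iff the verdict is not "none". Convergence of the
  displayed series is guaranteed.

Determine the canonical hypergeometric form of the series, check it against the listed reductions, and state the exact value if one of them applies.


Prefactor \frac{5}{6}, argument \frac{3}{7}: 2F1 with upper {-\frac{7}{8}, \frac{7}{2}} over lower {\frac{1}{8}}. Verdict: none. No listed pattern accepts 2F1(-\frac{7}{8}, \frac{7}{2}; \frac{1}{8}; \frac{3}{7}).

First insight: t_0 being \frac{5}{6}, the running product (C = 5/6) telescopes to a rising factorial.
Step ratio: r(k) = \frac{3}{7} * (k-\frac{7}{8}) (k+\frac{7}{2}) / [(k+\frac{1}{8}) (k+1)] - poly over poly, x = \frac{3}{7} from leading terms; C = \frac{5}{6} at k = 0.


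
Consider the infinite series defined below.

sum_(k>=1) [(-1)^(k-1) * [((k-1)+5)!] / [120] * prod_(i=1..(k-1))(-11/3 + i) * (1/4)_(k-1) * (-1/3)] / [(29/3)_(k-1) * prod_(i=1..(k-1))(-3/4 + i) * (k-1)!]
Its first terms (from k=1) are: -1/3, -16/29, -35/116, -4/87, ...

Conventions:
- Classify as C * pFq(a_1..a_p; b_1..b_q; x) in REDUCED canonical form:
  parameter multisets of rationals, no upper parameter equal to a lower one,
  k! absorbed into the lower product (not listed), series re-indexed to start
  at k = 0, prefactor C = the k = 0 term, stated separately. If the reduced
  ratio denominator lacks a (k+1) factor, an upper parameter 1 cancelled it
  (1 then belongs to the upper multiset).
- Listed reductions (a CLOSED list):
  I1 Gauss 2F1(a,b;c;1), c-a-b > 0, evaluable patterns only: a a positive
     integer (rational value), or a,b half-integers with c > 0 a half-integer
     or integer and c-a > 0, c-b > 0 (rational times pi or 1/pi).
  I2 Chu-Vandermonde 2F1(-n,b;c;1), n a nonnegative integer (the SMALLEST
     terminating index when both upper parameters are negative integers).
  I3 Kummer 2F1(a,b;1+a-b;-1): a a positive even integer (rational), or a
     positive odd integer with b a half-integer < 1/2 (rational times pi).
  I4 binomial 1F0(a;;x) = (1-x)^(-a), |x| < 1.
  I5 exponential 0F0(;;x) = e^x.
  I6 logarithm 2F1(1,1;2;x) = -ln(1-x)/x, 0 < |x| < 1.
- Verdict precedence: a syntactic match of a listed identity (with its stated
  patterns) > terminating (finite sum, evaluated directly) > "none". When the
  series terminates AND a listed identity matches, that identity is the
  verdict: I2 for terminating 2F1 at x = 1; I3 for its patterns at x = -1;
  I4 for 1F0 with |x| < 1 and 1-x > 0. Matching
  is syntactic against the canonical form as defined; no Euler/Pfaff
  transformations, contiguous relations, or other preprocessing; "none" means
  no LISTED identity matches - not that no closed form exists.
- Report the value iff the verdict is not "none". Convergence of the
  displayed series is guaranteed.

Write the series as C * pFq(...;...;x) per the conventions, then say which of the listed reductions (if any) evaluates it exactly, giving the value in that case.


Key observation: t_0 = -1/3 here, and the factorial ratio (prefactor -1/3) (k+a-1)!/(a-1)! is a rising factorial (a)_k.
Term ratio: r(k) = (-1) * (k-8/3) (k+6) / [(k+29/3) (k+1)] - rational; roots negated = parameters, x = (-1), C = -1/3.

Prefactor -1/3, argument -1: 2F1 with upper {-8/3, 6} over lower {29/3}. Verdict at x = -1: Kummer's theorem (I3) matches (x = -1; c = 29/3 equals 1+a-b for upper {-8/3, 6}: listed pattern). Hence: -299/243.


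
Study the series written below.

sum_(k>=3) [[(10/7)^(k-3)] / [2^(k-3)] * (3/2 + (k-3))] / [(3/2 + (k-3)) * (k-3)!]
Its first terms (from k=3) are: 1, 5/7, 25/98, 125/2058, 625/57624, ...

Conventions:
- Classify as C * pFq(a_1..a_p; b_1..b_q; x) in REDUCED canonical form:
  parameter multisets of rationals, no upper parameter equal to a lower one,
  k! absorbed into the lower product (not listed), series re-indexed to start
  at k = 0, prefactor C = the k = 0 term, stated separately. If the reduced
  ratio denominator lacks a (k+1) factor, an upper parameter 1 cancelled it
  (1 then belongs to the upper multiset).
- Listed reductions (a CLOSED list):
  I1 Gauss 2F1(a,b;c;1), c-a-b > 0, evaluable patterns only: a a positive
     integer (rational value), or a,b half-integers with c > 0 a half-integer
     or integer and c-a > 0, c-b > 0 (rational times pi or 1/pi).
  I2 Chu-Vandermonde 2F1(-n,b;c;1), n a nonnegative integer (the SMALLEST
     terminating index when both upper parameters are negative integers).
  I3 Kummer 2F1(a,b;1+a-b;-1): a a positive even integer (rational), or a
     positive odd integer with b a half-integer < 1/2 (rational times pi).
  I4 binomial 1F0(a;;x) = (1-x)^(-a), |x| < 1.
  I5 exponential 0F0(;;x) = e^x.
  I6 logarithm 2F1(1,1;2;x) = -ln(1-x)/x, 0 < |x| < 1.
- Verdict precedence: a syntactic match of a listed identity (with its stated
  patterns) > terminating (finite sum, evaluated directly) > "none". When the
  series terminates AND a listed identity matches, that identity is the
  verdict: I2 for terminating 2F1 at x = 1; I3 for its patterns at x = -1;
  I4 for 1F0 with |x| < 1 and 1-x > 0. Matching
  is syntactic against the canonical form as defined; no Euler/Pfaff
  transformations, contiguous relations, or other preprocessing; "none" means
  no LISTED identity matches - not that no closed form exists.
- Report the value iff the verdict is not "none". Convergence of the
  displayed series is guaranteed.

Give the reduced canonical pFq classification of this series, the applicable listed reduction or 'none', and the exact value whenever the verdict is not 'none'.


This is 1 * 0F0(-; -; 5/7) in reduced canonical form. Verdict: this is exponential (I5) (the 0F0 exponential series at x = 5/7). Its exact value is e^(5/7).

Key observation: t_0 being 1, the two k-th powers (prefactor 1) combine into one argument.
Step ratio: r(k) = (5/7) * 1 / [(k+1)] - rational in k. x = (5/7); t_0 = 1; negate the roots.
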